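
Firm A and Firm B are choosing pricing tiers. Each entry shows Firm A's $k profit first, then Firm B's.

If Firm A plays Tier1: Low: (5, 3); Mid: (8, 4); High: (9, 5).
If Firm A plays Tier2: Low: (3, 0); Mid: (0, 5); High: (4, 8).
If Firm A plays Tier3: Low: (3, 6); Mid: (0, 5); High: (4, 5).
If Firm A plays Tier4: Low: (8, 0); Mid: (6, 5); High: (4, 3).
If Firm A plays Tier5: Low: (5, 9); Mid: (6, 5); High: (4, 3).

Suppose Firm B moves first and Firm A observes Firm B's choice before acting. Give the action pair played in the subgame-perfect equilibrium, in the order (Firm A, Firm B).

Backward induction with Firm B moving first.
- Low → Firm A plays Tier4 (best of 5, 3, 3, 8, 5); Firm B gets 0.
- Mid → Firm A plays Tier1 (best of 8, 0, 0, 6, 6); Firm B gets 4.
- High → Firm A plays Tier1 (best of 9, 4, 4, 4, 4); Firm B gets 5.
Firm B's induced payoffs are 0, 4, 5, so Firm B commits to High. Subgame-perfect outcome: (Tier1, High) with payoffs (9, 5).

(Tier1, High)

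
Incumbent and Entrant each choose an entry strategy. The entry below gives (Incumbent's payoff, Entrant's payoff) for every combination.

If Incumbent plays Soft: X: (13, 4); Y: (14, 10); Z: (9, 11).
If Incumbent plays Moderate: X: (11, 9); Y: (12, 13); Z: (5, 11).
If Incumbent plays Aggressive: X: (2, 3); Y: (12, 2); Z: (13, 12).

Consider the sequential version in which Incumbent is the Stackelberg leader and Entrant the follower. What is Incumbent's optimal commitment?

Entrant best-responds to each possible Incumbent move:
- Soft: BR = Z, leader payoff 9.
- Moderate: BR = Y, leader payoff 12.
- Aggressive: BR = Z, leader payoff 13.
Among 9, 12, 13, the best is 13 at Aggressive. Subgame-perfect outcome: (Aggressive, Z) with payoffs (13, 12).

Aggressive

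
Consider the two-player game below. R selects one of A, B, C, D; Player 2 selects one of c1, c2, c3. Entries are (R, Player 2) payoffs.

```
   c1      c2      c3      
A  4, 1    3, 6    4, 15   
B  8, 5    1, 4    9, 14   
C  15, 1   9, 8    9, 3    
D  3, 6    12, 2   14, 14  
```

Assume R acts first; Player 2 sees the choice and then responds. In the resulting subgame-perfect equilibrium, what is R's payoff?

14

Player 2 best-responds to each possible R move:
- A: Player 2 compares 1, 6, 15 and picks c3; R would get 4.
- B: Player 2 compares 5, 4, 14 and picks c3; R would get 9.
- C: Player 2 compares 1, 8, 3 and picks c2; R would get 9.
- D: Player 2 compares 6, 2, 14 and picks c3; R would get 14.
Among 4, 9, 9, 14, the best is 14 at D. Subgame-perfect outcome: (D, c3) with payoffs (14, 14).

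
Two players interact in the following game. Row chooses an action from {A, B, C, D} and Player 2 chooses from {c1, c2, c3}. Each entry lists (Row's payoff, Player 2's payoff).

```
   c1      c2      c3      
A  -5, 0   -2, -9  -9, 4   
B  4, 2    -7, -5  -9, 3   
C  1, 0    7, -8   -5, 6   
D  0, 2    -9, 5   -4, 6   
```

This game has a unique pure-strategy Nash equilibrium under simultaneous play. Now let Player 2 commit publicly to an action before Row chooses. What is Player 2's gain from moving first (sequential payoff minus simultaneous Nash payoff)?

Backward induction with Player 2 moving first.
- c1: Row compares -5, 4, 1, 0 and picks B; Player 2 would get 2.
- c2: Row compares -2, -7, 7, -9 and picks C; Player 2 would get -8.
- c3: Row compares -9, -9, -5, -4 and picks D; Player 2 would get 6.
Among 2, -8, 6, the best is 6 at c3. Subgame-perfect outcome: (D, c3) with payoffs (-4, 6).
For the simultaneous game, intersect best replies.
Row's best replies: c1→B; c2→C; c3→D.
Player 2's best replies: A→c3; B→c3; C→c3; D→c3.
The unique mutual best reply is (D, c3), giving (-4, 6).
Player 2's commitment gain: 6 − 6 = 0.

0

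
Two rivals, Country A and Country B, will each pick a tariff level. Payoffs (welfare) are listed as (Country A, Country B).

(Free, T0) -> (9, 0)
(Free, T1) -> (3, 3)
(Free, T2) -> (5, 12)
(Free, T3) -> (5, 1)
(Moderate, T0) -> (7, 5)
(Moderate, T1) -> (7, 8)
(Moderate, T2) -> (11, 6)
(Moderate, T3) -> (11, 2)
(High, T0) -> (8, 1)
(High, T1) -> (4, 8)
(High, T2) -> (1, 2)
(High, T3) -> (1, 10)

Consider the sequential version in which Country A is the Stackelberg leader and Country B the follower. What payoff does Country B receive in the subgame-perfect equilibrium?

Backward induction with Country A moving first.
- Free: Country B compares 0, 3, 12, 1 and picks T2; Country A would get 5.
- Moderate: Country B compares 5, 8, 6, 2 and picks T1; Country A would get 7.
- High: Country B compares 1, 8, 2, 10 and picks T3; Country A would get 1.
Among 5, 7, 1, the best is 7 at Moderate. Subgame-perfect outcome: (Moderate, T1) with payoffs (7, 8).

8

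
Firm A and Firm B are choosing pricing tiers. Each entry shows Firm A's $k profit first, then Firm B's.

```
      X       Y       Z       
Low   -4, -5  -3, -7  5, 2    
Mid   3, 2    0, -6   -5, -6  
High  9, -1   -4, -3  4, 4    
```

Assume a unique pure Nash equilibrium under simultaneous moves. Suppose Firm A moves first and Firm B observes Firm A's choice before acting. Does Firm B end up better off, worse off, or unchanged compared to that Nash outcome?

unchanged

Solve by backward induction (Firm A leads).
- Low: Firm B compares -5, -7, 2 and picks Z; Firm A would get 5.
- Mid: Firm B compares 2, -6, -6 and picks X; Firm A would get 3.
- High: Firm B compares -1, -3, 4 and picks Z; Firm A would get 4.
Firm A's induced payoffs are 5, 3, 4, so Firm A commits to Low. Subgame-perfect outcome: (Low, Z) with payoffs (5, 2).
Under simultaneous play:
Firm A's best replies: X→High; Y→Mid; Z→Low.
Firm B's best replies: Low→Z; Mid→X; High→Z.
Only (Low, Z) has each player best-responding; Nash payoffs (5, 2).
Firm B earns 2 sequentially versus 2 at the Nash outcome: unchanged.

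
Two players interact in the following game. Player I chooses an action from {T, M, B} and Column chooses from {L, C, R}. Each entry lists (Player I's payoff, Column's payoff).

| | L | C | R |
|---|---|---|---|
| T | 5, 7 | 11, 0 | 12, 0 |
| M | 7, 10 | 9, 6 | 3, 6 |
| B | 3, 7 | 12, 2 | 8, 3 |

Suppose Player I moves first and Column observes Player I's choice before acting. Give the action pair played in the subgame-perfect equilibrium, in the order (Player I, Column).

(M, L)

Work backward from Column's decision.
- T: BR = L, leader payoff 5.
- M: BR = L, leader payoff 7.
- B: BR = L, leader payoff 3.
Among 5, 7, 3, the best is 7 at M. Subgame-perfect outcome: (M, L) with payoffs (7, 10).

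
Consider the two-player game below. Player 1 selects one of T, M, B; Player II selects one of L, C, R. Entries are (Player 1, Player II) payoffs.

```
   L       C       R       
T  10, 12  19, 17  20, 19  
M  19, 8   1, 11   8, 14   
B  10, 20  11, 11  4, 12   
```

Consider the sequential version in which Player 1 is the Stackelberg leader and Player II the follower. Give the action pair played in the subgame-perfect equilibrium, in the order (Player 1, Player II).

(T, R)

Work backward from Player II's decision.
- T → Player II plays R (best of 12, 17, 19); Player 1 gets 20.
- M → Player II plays R (best of 8, 11, 14); Player 1 gets 8.
- B → Player II plays L (best of 20, 11, 12); Player 1 gets 10.
Player 1's induced payoffs are 20, 8, 10, so Player 1 commits to T. Subgame-perfect outcome: (T, R) with payoffs (20, 19).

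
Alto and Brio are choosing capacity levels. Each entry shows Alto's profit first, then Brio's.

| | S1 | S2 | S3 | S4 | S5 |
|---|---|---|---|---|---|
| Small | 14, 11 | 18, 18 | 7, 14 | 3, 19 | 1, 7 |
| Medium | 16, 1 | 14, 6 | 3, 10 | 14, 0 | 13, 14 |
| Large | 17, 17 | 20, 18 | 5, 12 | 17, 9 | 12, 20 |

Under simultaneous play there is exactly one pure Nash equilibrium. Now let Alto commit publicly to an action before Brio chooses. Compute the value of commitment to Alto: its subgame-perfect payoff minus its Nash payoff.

0

Solve by backward induction (Alto leads).
- Small: BR = S4, leader payoff 3.
- Medium: BR = S5, leader payoff 13.
- Large: BR = S5, leader payoff 12.
Among 3, 13, 12, the best is 13 at Medium. Subgame-perfect outcome: (Medium, S5) with payoffs (13, 14).
Now find the simultaneous Nash equilibrium.
Alto's best replies: S1→Large; S2→Large; S3→Small; S4→Large; S5→Medium.
Brio's best replies: Small→S4; Medium→S5; Large→S5.
Only (Medium, S5) has each player best-responding; Nash payoffs (13, 14).
Alto's commitment gain: 13 − 13 = 0.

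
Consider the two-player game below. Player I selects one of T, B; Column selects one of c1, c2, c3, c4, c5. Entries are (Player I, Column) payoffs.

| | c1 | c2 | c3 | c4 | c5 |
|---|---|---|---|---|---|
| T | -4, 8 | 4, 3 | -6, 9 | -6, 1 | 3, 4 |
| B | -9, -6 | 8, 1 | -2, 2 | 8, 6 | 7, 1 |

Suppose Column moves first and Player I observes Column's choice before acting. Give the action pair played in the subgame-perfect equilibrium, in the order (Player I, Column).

Player I best-responds to each possible Column move:
- c1: BR = T, leader payoff 8.
- c2: BR = B, leader payoff 1.
- c3: BR = B, leader payoff 2.
- c4: BR = B, leader payoff 6.
- c5: BR = B, leader payoff 1.
Maximizing over 8, 1, 2, 6, 1, Column chooses c1. Subgame-perfect outcome: (T, c1) with payoffs (-4, 8).

(T, c1)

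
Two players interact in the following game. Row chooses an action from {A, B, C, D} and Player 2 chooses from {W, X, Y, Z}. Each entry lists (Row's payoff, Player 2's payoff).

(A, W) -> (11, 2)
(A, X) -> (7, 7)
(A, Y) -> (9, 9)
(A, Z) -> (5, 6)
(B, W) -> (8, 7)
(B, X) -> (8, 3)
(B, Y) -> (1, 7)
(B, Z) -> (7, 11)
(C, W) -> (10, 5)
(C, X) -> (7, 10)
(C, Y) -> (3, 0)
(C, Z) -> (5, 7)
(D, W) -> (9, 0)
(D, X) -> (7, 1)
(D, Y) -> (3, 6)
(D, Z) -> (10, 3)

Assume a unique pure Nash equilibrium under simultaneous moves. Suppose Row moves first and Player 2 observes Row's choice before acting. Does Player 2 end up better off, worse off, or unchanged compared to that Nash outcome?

Solve by backward induction (Row leads).
- A: BR = Y, leader payoff 9.
- B: BR = Z, leader payoff 7.
- C: BR = X, leader payoff 7.
- D: BR = Y, leader payoff 3.
Row's induced payoffs are 9, 7, 7, 3, so Row commits to A. Subgame-perfect outcome: (A, Y) with payoffs (9, 9).
Under simultaneous play:
Row's best replies: W→A; X→B; Y→A; Z→D.
Player 2's best replies: A→Y; B→Z; C→X; D→Y.
The unique mutual best reply is (A, Y), giving (9, 9).
Player 2 earns 9 sequentially versus 9 at the Nash outcome: unchanged.

unchanged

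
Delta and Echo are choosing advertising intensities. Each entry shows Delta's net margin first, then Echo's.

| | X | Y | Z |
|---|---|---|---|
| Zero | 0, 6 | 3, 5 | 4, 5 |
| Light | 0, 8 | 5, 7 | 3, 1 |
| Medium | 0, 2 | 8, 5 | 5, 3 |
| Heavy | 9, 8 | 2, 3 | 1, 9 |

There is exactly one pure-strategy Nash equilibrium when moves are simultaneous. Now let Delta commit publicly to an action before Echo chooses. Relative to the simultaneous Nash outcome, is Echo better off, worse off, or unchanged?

Solve by backward induction (Delta leads).
- Zero: BR = X, leader payoff 0.
- Light: BR = X, leader payoff 0.
- Medium: BR = Y, leader payoff 8.
- Heavy: BR = Z, leader payoff 1.
Maximizing over 0, 0, 8, 1, Delta chooses Medium. Subgame-perfect outcome: (Medium, Y) with payoffs (8, 5).
Under simultaneous play:
Delta's best replies: X→Heavy; Y→Medium; Z→Medium.
Echo's best replies: Zero→X; Light→X; Medium→Y; Heavy→Z.
Only (Medium, Y) has each player best-responding; Nash payoffs (8, 5).
Echo earns 5 sequentially versus 5 at the Nash outcome: unchanged.

unchanged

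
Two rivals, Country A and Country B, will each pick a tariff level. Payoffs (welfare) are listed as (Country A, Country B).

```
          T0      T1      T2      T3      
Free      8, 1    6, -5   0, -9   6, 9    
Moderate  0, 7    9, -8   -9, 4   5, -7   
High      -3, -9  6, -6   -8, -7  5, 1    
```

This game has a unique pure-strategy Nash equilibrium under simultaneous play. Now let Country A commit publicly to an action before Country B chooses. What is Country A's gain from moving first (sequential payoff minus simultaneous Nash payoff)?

Backward induction with Country A moving first.
- Free → Country B plays T3 (best of 1, -5, -9, 9); Country A gets 6.
- Moderate → Country B plays T0 (best of 7, -8, 4, -7); Country A gets 0.
- High → Country B plays T3 (best of -9, -6, -7, 1); Country A gets 5.
Among 6, 0, 5, the best is 6 at Free. Subgame-perfect outcome: (Free, T3) with payoffs (6, 9).
For the simultaneous game, intersect best replies.
Country A's best replies: T0→Free; T1→Moderate; T2→Free; T3→Free.
Country B's best replies: Free→T3; Moderate→T0; High→T3.
Only (Free, T3) has each player best-responding; Nash payoffs (6, 9).
Country A's commitment gain: 6 − 6 = 0.

0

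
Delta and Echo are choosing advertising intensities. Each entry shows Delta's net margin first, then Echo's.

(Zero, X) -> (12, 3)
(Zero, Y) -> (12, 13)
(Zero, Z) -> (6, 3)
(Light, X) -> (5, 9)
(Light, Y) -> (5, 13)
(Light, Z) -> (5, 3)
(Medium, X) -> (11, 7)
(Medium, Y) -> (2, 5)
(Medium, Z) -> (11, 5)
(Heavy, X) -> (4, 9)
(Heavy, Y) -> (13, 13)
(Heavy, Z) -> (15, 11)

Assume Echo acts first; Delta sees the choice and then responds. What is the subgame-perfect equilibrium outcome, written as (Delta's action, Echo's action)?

Work backward from Delta's decision.
- X → Delta plays Zero (best of 12, 5, 11, 4); Echo gets 3.
- Y → Delta plays Heavy (best of 12, 5, 2, 13); Echo gets 13.
- Z → Delta plays Heavy (best of 6, 5, 11, 15); Echo gets 11.
Among 3, 13, 11, the best is 13 at Y. Subgame-perfect outcome: (Heavy, Y) with payoffs (13, 13).

(Heavy, Y)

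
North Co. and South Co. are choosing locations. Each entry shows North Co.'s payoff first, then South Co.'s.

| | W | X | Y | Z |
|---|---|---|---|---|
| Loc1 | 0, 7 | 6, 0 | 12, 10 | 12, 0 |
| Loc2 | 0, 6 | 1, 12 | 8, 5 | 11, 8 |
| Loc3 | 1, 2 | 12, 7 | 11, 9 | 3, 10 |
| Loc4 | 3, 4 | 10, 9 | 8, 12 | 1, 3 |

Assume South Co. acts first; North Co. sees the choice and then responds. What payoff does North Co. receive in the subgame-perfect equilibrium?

12

North Co. best-responds to each possible South Co. move:
- W: BR = Loc4, leader payoff 4.
- X: BR = Loc3, leader payoff 7.
- Y: BR = Loc1, leader payoff 10.
- Z: BR = Loc1, leader payoff 0.
Among 4, 7, 10, 0, the best is 10 at Y. Subgame-perfect outcome: (Loc1, Y) with payoffs (12, 10).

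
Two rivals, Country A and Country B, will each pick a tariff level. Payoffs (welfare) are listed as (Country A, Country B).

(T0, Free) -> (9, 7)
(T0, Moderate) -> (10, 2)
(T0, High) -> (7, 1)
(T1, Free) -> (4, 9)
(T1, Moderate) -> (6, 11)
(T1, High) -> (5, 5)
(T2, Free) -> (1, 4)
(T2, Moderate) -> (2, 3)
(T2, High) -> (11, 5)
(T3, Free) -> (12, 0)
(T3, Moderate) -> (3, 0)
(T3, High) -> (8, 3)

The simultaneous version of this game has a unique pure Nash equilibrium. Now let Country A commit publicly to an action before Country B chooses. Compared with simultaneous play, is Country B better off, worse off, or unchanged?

unchanged

Solve by backward induction (Country A leads).
- T0 → Country B plays Free (best of 7, 2, 1); Country A gets 9.
- T1 → Country B plays Moderate (best of 9, 11, 5); Country A gets 6.
- T2 → Country B plays High (best of 4, 3, 5); Country A gets 11.
- T3 → Country B plays High (best of 0, 0, 3); Country A gets 8.
Among 9, 6, 11, 8, the best is 11 at T2. Subgame-perfect outcome: (T2, High) with payoffs (11, 5).
Under simultaneous play:
Country A's best replies: Free→T3; Moderate→T0; High→T2.
Country B's best replies: T0→Free; T1→Moderate; T2→High; T3→High.
Only (T2, High) has each player best-responding; Nash payoffs (11, 5).
Country B earns 5 sequentially versus 5 at the Nash outcome: unchanged.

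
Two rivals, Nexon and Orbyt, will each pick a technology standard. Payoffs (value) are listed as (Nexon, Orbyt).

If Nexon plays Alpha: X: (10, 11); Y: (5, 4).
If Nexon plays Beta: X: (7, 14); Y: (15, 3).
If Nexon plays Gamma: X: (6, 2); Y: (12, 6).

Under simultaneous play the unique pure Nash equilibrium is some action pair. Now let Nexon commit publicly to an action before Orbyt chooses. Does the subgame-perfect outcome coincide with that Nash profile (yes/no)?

no

Backward induction with Nexon moving first.
- Alpha: Orbyt compares 11, 4 and picks X; Nexon would get 10.
- Beta: Orbyt compares 14, 3 and picks X; Nexon would get 7.
- Gamma: Orbyt compares 2, 6 and picks Y; Nexon would get 12.
Nexon's induced payoffs are 10, 7, 12, so Nexon commits to Gamma. Subgame-perfect outcome: (Gamma, Y) with payoffs (12, 6).
For the simultaneous game, intersect best replies.
Nexon's best replies: X→Alpha; Y→Beta.
Orbyt's best replies: Alpha→X; Beta→X; Gamma→Y.
Only (Alpha, X) has each player best-responding; Nash payoffs (10, 11).
Sequential outcome (Gamma, Y) differs from the Nash profile (Alpha, X).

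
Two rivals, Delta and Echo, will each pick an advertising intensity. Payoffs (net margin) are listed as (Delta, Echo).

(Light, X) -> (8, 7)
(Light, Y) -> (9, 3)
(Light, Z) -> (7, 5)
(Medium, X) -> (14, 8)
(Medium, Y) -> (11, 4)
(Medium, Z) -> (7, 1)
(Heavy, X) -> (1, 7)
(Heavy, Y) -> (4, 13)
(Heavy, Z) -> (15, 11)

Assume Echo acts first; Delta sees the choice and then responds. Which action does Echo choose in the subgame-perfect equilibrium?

Backward induction with Echo moving first.
- X: Delta compares 8, 14, 1 and picks Medium; Echo would get 8.
- Y: Delta compares 9, 11, 4 and picks Medium; Echo would get 4.
- Z: Delta compares 7, 7, 15 and picks Heavy; Echo would get 11.
Among 8, 4, 11, the best is 11 at Z. Subgame-perfect outcome: (Heavy, Z) with payoffs (15, 11).

Z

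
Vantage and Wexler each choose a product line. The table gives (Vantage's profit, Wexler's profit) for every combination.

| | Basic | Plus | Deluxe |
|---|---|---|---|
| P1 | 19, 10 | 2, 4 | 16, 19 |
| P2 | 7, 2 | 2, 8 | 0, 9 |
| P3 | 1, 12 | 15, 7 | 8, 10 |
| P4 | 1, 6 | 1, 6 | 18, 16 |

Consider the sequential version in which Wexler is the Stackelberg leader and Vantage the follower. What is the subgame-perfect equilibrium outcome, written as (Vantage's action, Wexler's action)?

Solve by backward induction (Wexler leads).
- Basic: BR = P1, leader payoff 10.
- Plus: BR = P3, leader payoff 7.
- Deluxe: BR = P4, leader payoff 16.
Among 10, 7, 16, the best is 16 at Deluxe. Subgame-perfect outcome: (P4, Deluxe) with payoffs (18, 16).

(P4, Deluxe)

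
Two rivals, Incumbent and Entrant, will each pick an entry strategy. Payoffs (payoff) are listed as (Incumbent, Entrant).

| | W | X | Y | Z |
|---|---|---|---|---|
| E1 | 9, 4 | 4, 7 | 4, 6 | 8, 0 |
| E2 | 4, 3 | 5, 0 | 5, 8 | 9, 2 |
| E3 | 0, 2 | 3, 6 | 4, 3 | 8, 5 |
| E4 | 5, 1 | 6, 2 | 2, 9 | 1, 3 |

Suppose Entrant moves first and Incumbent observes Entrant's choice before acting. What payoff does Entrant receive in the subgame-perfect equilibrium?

Backward induction with Entrant moving first.
- W → Incumbent plays E1 (best of 9, 4, 0, 5); Entrant gets 4.
- X → Incumbent plays E4 (best of 4, 5, 3, 6); Entrant gets 2.
- Y → Incumbent plays E2 (best of 4, 5, 4, 2); Entrant gets 8.
- Z → Incumbent plays E2 (best of 8, 9, 8, 1); Entrant gets 2.
Among 4, 2, 8, 2, the best is 8 at Y. Subgame-perfect outcome: (E2, Y) with payoffs (5, 8).

8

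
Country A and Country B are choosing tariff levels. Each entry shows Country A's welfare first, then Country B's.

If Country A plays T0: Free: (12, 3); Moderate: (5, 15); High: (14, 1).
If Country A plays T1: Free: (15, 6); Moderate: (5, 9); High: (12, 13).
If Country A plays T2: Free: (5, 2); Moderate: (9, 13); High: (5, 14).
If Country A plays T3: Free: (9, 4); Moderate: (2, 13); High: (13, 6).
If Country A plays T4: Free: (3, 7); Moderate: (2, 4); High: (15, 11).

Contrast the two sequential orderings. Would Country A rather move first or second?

first

If Country A leads: Country B's best replies are T0→Moderate, T1→High, T2→High, T3→Moderate, T4→High; Country A's induced payoffs 5, 12, 5, 2, 15; outcome (T4, High), payoffs (15, 11).
If Country B leads: Country A's best replies are Free→T1, Moderate→T2, High→T4; Country B's induced payoffs 6, 13, 11; outcome (T2, Moderate), payoffs (9, 13).
Country A gets 15 moving first and 9 moving second, so Country A prefers to move first.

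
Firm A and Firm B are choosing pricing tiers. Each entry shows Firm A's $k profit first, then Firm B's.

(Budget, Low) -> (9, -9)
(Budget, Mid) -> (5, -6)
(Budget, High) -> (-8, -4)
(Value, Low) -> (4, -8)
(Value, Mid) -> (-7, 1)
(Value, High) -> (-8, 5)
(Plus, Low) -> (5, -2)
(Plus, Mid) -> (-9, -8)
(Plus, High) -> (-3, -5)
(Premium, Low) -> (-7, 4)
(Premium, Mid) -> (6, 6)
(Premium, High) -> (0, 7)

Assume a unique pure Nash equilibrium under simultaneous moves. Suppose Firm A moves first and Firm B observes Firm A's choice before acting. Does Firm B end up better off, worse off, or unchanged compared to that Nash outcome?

Solve by backward induction (Firm A leads).
- Budget → Firm B plays High (best of -9, -6, -4); Firm A gets -8.
- Value → Firm B plays High (best of -8, 1, 5); Firm A gets -8.
- Plus → Firm B plays Low (best of -2, -8, -5); Firm A gets 5.
- Premium → Firm B plays High (best of 4, 6, 7); Firm A gets 0.
Firm A's induced payoffs are -8, -8, 5, 0, so Firm A commits to Plus. Subgame-perfect outcome: (Plus, Low) with payoffs (5, -2).
Under simultaneous play:
Firm A's best replies: Low→Budget; Mid→Premium; High→Premium.
Firm B's best replies: Budget→High; Value→High; Plus→Low; Premium→High.
The unique mutual best reply is (Premium, High), giving (0, 7).
Firm B earns -2 sequentially versus 7 at the Nash outcome: worse off.

worse off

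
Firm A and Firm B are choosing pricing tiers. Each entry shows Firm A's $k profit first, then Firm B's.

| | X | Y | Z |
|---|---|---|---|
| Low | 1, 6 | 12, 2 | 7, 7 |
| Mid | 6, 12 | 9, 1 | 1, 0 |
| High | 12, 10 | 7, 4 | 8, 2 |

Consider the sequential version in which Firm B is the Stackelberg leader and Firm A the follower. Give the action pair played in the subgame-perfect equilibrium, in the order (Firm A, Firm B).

(High, X)

Backward induction with Firm B moving first.
- X: Firm A compares 1, 6, 12 and picks High; Firm B would get 10.
- Y: Firm A compares 12, 9, 7 and picks Low; Firm B would get 2.
- Z: Firm A compares 7, 1, 8 and picks High; Firm B would get 2.
Among 10, 2, 2, the best is 10 at X. Subgame-perfect outcome: (High, X) with payoffs (12, 10).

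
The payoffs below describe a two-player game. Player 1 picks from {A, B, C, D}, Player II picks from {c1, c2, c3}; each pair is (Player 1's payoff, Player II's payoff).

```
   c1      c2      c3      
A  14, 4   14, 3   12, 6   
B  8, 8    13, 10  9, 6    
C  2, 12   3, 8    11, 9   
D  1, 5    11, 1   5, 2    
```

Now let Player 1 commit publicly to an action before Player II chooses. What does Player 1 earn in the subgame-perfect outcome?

Backward induction with Player 1 moving first.
- A: Player II compares 4, 3, 6 and picks c3; Player 1 would get 12.
- B: Player II compares 8, 10, 6 and picks c2; Player 1 would get 13.
- C: Player II compares 12, 8, 9 and picks c1; Player 1 would get 2.
- D: Player II compares 5, 1, 2 and picks c1; Player 1 would get 1.
Among 12, 13, 2, 1, the best is 13 at B. Subgame-perfect outcome: (B, c2) with payoffs (13, 10).

13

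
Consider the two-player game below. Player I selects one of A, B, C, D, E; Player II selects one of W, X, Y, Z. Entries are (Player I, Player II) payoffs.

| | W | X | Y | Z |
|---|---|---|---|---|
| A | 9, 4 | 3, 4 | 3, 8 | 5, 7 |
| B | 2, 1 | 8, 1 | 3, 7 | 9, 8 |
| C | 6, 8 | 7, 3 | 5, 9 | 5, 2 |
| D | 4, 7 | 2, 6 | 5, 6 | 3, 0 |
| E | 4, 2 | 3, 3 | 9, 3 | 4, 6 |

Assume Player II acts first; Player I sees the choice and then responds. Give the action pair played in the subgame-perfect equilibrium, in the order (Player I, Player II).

(B, Z)

Work backward from Player I's decision.
- W → Player I plays A (best of 9, 2, 6, 4, 4); Player II gets 4.
- X → Player I plays B (best of 3, 8, 7, 2, 3); Player II gets 1.
- Y → Player I plays E (best of 3, 3, 5, 5, 9); Player II gets 3.
- Z → Player I plays B (best of 5, 9, 5, 3, 4); Player II gets 8.
Player II's induced payoffs are 4, 1, 3, 8, so Player II commits to Z. Subgame-perfect outcome: (B, Z) with payoffs (9, 8).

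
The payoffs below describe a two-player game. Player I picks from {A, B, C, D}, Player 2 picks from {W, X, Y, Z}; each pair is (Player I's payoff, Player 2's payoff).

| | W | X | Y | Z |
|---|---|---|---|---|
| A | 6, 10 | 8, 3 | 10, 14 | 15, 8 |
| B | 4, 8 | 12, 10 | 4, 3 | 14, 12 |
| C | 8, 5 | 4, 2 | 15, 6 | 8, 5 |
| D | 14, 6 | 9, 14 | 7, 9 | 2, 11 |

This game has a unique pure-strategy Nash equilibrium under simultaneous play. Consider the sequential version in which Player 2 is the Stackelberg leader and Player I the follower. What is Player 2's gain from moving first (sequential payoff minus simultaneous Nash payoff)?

Player I best-responds to each possible Player 2 move:
- W: Player I compares 6, 4, 8, 14 and picks D; Player 2 would get 6.
- X: Player I compares 8, 12, 4, 9 and picks B; Player 2 would get 10.
- Y: Player I compares 10, 4, 15, 7 and picks C; Player 2 would get 6.
- Z: Player I compares 15, 14, 8, 2 and picks A; Player 2 would get 8.
Maximizing over 6, 10, 6, 8, Player 2 chooses X. Subgame-perfect outcome: (B, X) with payoffs (12, 10).
Now find the simultaneous Nash equilibrium.
Player I's best replies: W→D; X→B; Y→C; Z→A.
Player 2's best replies: A→Y; B→Z; C→Y; D→X.
Only (C, Y) has each player best-responding; Nash payoffs (15, 6).
Player 2's commitment gain: 10 − 6 = 4.

4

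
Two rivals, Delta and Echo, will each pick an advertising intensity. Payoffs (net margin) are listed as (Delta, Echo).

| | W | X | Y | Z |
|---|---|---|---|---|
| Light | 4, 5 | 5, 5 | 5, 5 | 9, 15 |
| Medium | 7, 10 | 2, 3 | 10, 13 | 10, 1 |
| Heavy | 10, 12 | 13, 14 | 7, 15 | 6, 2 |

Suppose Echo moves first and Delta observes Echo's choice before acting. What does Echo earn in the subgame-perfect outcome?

Work backward from Delta's decision.
- W: Delta compares 4, 7, 10 and picks Heavy; Echo would get 12.
- X: Delta compares 5, 2, 13 and picks Heavy; Echo would get 14.
- Y: Delta compares 5, 10, 7 and picks Medium; Echo would get 13.
- Z: Delta compares 9, 10, 6 and picks Medium; Echo would get 1.
Among 12, 14, 13, 1, the best is 14 at X. Subgame-perfect outcome: (Heavy, X) with payoffs (13, 14).

14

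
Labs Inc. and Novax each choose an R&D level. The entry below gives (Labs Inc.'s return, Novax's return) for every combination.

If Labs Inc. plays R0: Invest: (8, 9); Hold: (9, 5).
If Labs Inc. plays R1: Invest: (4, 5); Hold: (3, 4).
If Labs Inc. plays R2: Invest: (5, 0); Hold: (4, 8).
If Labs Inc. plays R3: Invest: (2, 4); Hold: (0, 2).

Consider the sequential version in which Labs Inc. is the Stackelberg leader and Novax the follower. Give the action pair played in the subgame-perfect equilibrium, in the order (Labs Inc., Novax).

(R0, Invest)

Novax best-responds to each possible Labs Inc. move:
- R0: BR = Invest, leader payoff 8.
- R1: BR = Invest, leader payoff 4.
- R2: BR = Hold, leader payoff 4.
- R3: BR = Invest, leader payoff 2.
Labs Inc.'s induced payoffs are 8, 4, 4, 2, so Labs Inc. commits to R0. Subgame-perfect outcome: (R0, Invest) with payoffs (8, 9).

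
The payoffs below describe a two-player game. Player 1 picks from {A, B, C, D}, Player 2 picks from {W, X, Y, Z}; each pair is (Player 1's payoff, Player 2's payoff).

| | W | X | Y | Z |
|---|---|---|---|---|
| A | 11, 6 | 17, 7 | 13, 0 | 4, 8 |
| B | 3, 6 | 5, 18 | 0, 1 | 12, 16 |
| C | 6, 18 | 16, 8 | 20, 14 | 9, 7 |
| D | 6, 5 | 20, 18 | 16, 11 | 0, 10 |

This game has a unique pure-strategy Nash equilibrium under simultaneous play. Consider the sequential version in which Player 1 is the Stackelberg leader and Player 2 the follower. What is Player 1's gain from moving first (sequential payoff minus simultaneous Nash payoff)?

0

Backward induction with Player 1 moving first.
- A: Player 2 compares 6, 7, 0, 8 and picks Z; Player 1 would get 4.
- B: Player 2 compares 6, 18, 1, 16 and picks X; Player 1 would get 5.
- C: Player 2 compares 18, 8, 14, 7 and picks W; Player 1 would get 6.
- D: Player 2 compares 5, 18, 11, 10 and picks X; Player 1 would get 20.
Maximizing over 4, 5, 6, 20, Player 1 chooses D. Subgame-perfect outcome: (D, X) with payoffs (20, 18).
For the simultaneous game, intersect best replies.
Player 1's best replies: W→A; X→D; Y→C; Z→B.
Player 2's best replies: A→Z; B→X; C→W; D→X.
The unique mutual best reply is (D, X), giving (20, 18).
Player 1's commitment gain: 20 − 20 = 0.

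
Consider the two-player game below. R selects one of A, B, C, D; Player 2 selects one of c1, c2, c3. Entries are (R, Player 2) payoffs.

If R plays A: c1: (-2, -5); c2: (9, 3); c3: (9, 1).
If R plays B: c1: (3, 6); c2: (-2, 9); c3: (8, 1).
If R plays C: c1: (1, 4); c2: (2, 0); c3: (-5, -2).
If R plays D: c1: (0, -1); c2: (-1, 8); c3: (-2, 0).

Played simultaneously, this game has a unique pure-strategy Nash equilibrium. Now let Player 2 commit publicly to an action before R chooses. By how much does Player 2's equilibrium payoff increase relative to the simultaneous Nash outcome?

Work backward from R's decision.
- c1: BR = B, leader payoff 6.
- c2: BR = A, leader payoff 3.
- c3: BR = A, leader payoff 1.
Maximizing over 6, 3, 1, Player 2 chooses c1. Subgame-perfect outcome: (B, c1) with payoffs (3, 6).
Now find the simultaneous Nash equilibrium.
R's best replies: c1→B; c2→A; c3→A.
Player 2's best replies: A→c2; B→c2; C→c1; D→c2.
Only (A, c2) has each player best-responding; Nash payoffs (9, 3).
Player 2's commitment gain: 6 − 3 = 3.

3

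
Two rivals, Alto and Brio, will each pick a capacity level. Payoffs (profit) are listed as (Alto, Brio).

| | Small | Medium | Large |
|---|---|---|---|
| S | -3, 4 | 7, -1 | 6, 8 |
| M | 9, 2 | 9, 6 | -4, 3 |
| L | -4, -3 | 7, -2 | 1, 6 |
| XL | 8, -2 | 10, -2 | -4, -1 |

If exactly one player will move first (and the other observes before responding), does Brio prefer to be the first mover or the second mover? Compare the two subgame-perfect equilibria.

first

If Alto leads: Brio's best replies are S→Large, M→Medium, L→Large, XL→Large; Alto's induced payoffs 6, 9, 1, -4; outcome (M, Medium), payoffs (9, 6).
If Brio leads: Alto's best replies are Small→M, Medium→XL, Large→S; Brio's induced payoffs 2, -2, 8; outcome (S, Large), payoffs (6, 8).
Brio gets 8 moving first and 6 moving second, so Brio prefers to move first.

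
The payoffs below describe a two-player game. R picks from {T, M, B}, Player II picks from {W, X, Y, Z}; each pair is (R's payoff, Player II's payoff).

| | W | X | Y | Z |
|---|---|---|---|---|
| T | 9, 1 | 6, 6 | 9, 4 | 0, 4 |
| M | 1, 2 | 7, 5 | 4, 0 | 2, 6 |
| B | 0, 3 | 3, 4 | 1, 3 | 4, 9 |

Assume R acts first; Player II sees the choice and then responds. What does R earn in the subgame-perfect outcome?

Solve by backward induction (R leads).
- T → Player II plays X (best of 1, 6, 4, 4); R gets 6.
- M → Player II plays Z (best of 2, 5, 0, 6); R gets 2.
- B → Player II plays Z (best of 3, 4, 3, 9); R gets 4.
R's induced payoffs are 6, 2, 4, so R commits to T. Subgame-perfect outcome: (T, X) with payoffs (6, 6).

6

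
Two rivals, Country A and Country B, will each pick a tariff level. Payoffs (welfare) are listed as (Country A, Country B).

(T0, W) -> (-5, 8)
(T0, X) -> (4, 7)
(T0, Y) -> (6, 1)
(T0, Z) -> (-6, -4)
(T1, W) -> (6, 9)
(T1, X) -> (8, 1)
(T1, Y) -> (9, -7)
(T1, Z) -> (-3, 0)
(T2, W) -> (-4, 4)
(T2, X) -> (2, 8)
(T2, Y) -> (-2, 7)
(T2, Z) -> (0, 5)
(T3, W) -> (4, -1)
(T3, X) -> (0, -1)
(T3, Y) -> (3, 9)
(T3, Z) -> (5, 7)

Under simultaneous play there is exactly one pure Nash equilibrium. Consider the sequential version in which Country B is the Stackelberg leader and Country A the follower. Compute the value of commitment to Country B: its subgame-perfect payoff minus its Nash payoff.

0

Backward induction with Country B moving first.
- W → Country A plays T1 (best of -5, 6, -4, 4); Country B gets 9.
- X → Country A plays T1 (best of 4, 8, 2, 0); Country B gets 1.
- Y → Country A plays T1 (best of 6, 9, -2, 3); Country B gets -7.
- Z → Country A plays T3 (best of -6, -3, 0, 5); Country B gets 7.
Among 9, 1, -7, 7, the best is 9 at W. Subgame-perfect outcome: (T1, W) with payoffs (6, 9).
Under simultaneous play:
Country A's best replies: W→T1; X→T1; Y→T1; Z→T3.
Country B's best replies: T0→W; T1→W; T2→X; T3→Y.
The unique mutual best reply is (T1, W), giving (6, 9).
Country B's commitment gain: 9 − 9 = 0.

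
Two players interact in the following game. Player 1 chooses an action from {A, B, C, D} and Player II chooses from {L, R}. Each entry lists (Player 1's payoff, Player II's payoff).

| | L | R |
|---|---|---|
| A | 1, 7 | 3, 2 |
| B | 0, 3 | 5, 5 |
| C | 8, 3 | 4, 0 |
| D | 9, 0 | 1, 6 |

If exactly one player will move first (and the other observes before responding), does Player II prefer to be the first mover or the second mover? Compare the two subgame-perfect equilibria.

first

If Player 1 leads: Player II's best replies are A→L, B→R, C→L, D→R; Player 1's induced payoffs 1, 5, 8, 1; outcome (C, L), payoffs (8, 3).
If Player II leads: Player 1's best replies are L→D, R→B; Player II's induced payoffs 0, 5; outcome (B, R), payoffs (5, 5).
Player II gets 5 moving first and 3 moving second, so Player II prefers to move first.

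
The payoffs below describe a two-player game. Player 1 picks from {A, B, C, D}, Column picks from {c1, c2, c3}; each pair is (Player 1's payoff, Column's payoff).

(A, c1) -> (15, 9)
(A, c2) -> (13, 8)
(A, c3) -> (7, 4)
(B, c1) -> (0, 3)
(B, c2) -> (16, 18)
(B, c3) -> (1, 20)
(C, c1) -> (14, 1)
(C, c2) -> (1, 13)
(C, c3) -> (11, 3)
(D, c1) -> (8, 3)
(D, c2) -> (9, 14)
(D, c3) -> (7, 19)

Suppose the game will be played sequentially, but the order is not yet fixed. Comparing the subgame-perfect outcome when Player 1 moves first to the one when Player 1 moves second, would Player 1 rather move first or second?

second

If Player 1 leads: Column's best replies are A→c1, B→c3, C→c2, D→c3; Player 1's induced payoffs 15, 1, 1, 7; outcome (A, c1), payoffs (15, 9).
If Column leads: Player 1's best replies are c1→A, c2→B, c3→C; Column's induced payoffs 9, 18, 3; outcome (B, c2), payoffs (16, 18).
Player 1 gets 15 moving first and 16 moving second, so Player 1 prefers to move second.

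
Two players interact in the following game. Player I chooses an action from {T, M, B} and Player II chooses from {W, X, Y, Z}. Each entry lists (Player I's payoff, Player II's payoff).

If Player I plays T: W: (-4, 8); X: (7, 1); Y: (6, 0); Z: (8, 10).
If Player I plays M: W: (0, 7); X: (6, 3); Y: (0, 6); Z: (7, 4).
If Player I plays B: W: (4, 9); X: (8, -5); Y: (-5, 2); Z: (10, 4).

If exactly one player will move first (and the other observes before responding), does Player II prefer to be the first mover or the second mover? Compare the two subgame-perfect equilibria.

If Player I leads: Player II's best replies are T→Z, M→W, B→W; Player I's induced payoffs 8, 0, 4; outcome (T, Z), payoffs (8, 10).
If Player II leads: Player I's best replies are W→B, X→B, Y→T, Z→B; Player II's induced payoffs 9, -5, 0, 4; outcome (B, W), payoffs (4, 9).
Player II gets 9 moving first and 10 moving second, so Player II prefers to move second.

second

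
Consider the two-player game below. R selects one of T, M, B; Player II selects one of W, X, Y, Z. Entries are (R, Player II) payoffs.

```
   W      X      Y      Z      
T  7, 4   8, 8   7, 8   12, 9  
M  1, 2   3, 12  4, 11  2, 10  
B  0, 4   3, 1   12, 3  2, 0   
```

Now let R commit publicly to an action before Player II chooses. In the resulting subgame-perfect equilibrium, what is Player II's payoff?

9

Player II best-responds to each possible R move:
- T: Player II compares 4, 8, 8, 9 and picks Z; R would get 12.
- M: Player II compares 2, 12, 11, 10 and picks X; R would get 3.
- B: Player II compares 4, 1, 3, 0 and picks W; R would get 0.
R's induced payoffs are 12, 3, 0, so R commits to T. Subgame-perfect outcome: (T, Z) with payoffs (12, 9).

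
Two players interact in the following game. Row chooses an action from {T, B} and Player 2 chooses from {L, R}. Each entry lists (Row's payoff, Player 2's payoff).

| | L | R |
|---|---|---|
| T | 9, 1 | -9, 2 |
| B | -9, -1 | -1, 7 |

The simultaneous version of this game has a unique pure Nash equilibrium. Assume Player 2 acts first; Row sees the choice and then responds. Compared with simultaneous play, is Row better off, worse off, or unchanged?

Row best-responds to each possible Player 2 move:
- L: BR = T, leader payoff 1.
- R: BR = B, leader payoff 7.
Player 2's induced payoffs are 1, 7, so Player 2 commits to R. Subgame-perfect outcome: (B, R) with payoffs (-1, 7).
Under simultaneous play:
Row's best replies: L→T; R→B.
Player 2's best replies: T→R; B→R.
Only (B, R) has each player best-responding; Nash payoffs (-1, 7).
Row earns -1 sequentially versus -1 at the Nash outcome: unchanged.

unchanged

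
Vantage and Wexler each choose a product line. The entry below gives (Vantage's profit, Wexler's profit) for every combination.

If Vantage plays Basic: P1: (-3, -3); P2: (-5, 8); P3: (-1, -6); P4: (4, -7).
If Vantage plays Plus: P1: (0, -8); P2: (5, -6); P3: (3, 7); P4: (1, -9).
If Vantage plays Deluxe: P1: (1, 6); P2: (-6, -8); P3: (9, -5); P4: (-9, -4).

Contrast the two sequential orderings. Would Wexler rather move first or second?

If Vantage leads: Wexler's best replies are Basic→P2, Plus→P3, Deluxe→P1; Vantage's induced payoffs -5, 3, 1; outcome (Plus, P3), payoffs (3, 7).
If Wexler leads: Vantage's best replies are P1→Deluxe, P2→Plus, P3→Deluxe, P4→Basic; Wexler's induced payoffs 6, -6, -5, -7; outcome (Deluxe, P1), payoffs (1, 6).
Wexler gets 6 moving first and 7 moving second, so Wexler prefers to move second.

second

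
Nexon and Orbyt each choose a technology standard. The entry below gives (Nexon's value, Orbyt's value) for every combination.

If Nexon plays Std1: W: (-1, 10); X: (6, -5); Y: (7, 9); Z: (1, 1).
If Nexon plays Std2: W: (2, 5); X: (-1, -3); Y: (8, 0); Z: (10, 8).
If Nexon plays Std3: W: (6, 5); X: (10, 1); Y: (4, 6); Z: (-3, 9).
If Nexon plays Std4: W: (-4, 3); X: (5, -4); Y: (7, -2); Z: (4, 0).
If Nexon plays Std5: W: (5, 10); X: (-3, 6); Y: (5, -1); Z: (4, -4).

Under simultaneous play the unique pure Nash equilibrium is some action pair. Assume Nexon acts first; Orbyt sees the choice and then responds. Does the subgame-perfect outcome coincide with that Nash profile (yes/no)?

yes

Work backward from Orbyt's decision.
- Std1: Orbyt compares 10, -5, 9, 1 and picks W; Nexon would get -1.
- Std2: Orbyt compares 5, -3, 0, 8 and picks Z; Nexon would get 10.
- Std3: Orbyt compares 5, 1, 6, 9 and picks Z; Nexon would get -3.
- Std4: Orbyt compares 3, -4, -2, 0 and picks W; Nexon would get -4.
- Std5: Orbyt compares 10, 6, -1, -4 and picks W; Nexon would get 5.
Among -1, 10, -3, -4, 5, the best is 10 at Std2. Subgame-perfect outcome: (Std2, Z) with payoffs (10, 8).
Now find the simultaneous Nash equilibrium.
Nexon's best replies: W→Std3; X→Std3; Y→Std2; Z→Std2.
Orbyt's best replies: Std1→W; Std2→Z; Std3→Z; Std4→W; Std5→W.
Only (Std2, Z) has each player best-responding; Nash payoffs (10, 8).
Sequential outcome (Std2, Z) coincides with the Nash profile (Std2, Z).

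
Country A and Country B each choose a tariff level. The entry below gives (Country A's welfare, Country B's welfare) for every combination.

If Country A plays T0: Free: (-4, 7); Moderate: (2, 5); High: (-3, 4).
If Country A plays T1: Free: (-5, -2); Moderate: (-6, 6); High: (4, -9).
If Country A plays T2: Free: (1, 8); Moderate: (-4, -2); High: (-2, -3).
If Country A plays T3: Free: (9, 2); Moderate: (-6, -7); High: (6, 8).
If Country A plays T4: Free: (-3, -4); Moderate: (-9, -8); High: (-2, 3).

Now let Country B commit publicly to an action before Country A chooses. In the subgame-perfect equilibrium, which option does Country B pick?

High

Country A best-responds to each possible Country B move:
- Free: BR = T3, leader payoff 2.
- Moderate: BR = T0, leader payoff 5.
- High: BR = T3, leader payoff 8.
Maximizing over 2, 5, 8, Country B chooses High. Subgame-perfect outcome: (T3, High) with payoffs (6, 8).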